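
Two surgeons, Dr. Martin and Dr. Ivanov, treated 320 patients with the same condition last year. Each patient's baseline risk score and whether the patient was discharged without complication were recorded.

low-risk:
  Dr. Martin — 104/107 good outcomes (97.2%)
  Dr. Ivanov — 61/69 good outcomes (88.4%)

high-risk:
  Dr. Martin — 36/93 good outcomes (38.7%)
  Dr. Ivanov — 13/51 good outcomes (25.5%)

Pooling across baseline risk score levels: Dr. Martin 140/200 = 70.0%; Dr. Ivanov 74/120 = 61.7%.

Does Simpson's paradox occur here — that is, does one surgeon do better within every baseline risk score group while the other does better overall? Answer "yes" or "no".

no

Within each baseline risk score level (low-risk 97.2% vs 88.4%; high-risk 38.7% vs 25.5%), Dr. Martin has the higher rate every time. Pooled: 70.0% vs 61.7% — Dr. Martin has the higher rate overall. They agree.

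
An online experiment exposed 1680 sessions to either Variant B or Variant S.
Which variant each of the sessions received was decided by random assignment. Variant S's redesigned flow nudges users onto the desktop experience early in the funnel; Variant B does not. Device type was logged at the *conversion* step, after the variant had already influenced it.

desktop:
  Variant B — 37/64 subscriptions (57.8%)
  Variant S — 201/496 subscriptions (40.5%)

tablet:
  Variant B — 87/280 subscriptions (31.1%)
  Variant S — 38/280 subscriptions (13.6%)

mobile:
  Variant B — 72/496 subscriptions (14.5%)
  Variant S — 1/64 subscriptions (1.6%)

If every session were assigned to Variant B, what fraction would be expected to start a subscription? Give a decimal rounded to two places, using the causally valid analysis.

The device type-specific comparison favours Variant B throughout, but the pooled figures favour Variant S. The question is whether to condition on device type.
Stratifying would compare variants among sessions the variants themselves sorted into device type groups — a form of selection on an intermediate. The unconditioned pooled rates give the total causal effect.
So P(outcome | do(Variant B)) is just the pooled rate for Variant B: 196/840 = 0.233.

0.23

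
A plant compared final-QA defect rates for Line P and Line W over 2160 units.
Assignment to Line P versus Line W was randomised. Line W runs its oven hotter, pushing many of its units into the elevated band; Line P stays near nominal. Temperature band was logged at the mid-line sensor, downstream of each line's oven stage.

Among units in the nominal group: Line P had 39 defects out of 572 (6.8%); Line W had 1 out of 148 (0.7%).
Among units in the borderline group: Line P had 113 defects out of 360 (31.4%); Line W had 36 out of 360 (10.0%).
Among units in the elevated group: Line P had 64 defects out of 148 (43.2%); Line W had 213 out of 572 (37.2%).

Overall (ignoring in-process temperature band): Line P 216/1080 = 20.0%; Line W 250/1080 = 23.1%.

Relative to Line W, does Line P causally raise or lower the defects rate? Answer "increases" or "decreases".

decreases

Within every in-process temperature band level Line W has the lower rate, yet pooled Line P does — Simpson's reversal.
In-process temperature band is recorded after the line and is itself shifted by it — it sits on the causal path from line to outcome. Conditioning on a mediator would strip out part of the effect we want; the pooled comparison gives the total causal effect.
Pooled: Line P 20.0% vs Line W 23.1%; Line P is lower overall.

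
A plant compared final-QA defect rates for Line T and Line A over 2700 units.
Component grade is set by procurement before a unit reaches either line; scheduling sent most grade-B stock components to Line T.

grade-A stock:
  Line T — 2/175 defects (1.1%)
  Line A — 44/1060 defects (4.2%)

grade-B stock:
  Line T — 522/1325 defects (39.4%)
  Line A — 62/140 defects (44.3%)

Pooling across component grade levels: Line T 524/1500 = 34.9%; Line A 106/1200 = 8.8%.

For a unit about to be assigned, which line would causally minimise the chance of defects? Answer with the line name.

Line T is lower inside every component grade stratum but Line A is lower in aggregate. Whether to stratify depends on how component grade relates to the line.
Nothing the line does changes component grade; the imbalance is an allocation artefact. With component grade also predicting the outcome, the pooled figure is confounded, and the within-stratum comparison is the causal one.
Within each level — grade-A stock: 1.1% vs 4.2%; grade-B stock: 39.4% vs 44.3% — Line T is lower every time.

Line T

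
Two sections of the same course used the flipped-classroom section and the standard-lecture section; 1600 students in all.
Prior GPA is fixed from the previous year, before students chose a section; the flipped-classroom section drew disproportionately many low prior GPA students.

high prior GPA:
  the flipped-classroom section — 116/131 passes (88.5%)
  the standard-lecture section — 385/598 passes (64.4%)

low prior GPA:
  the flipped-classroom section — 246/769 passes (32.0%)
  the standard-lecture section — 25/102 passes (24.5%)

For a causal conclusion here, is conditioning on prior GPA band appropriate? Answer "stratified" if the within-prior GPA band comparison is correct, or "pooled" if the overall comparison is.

The stratified and pooled comparisons disagree (the flipped-classroom section wins within each prior GPA band; the standard-lecture section wins overall), so the answer turns on the causal role of prior GPA band.
Since prior GPA band is a pre-existing factor (not a product of the teaching method) and it affects the outcome on its own, it is a confounder. The stratified rates, not the pooled rate, identify the causal effect.
Within each level — high prior GPA: 88.5% vs 64.4%; low prior GPA: 32.0% vs 24.5% — the flipped-classroom section is higher every time.

stratified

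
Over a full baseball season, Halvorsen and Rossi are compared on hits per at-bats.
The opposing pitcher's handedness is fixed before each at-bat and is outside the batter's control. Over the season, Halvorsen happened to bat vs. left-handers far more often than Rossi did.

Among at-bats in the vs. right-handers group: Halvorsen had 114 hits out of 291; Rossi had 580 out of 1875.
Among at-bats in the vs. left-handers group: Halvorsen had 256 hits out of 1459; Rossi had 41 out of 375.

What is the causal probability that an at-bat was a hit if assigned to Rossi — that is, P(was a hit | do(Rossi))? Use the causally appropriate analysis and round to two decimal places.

0.22

Pitcher handedness differs across players for reasons unrelated to any effect of the player itself, and it separately predicts the outcome — a classic confounder. We must compare within pitcher handedness levels.
Standardising Rossi to the population pitcher handedness mix: 0.541·580/1875 + 0.459·41/375 = 0.218.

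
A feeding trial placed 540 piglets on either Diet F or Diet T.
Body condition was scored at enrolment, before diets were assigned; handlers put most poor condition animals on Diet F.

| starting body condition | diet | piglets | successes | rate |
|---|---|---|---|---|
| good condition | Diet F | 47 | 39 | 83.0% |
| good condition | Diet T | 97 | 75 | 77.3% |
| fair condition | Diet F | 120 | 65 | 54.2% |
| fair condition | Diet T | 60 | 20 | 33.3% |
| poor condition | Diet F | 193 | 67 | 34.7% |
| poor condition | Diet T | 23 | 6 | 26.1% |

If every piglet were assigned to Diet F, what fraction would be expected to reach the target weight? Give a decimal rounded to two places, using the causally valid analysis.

Within every starting body condition level Diet F has the higher rate, yet pooled Diet T does — Simpson's reversal.
Nothing the diet does changes starting body condition; the imbalance is an allocation artefact. With starting body condition also predicting the outcome, the pooled figure is confounded, and the within-stratum comparison is the causal one.
Standardising Diet F to the population starting body condition mix: 0.267·39/47 + 0.333·65/120 + 0.400·67/193 = 0.541.

0.54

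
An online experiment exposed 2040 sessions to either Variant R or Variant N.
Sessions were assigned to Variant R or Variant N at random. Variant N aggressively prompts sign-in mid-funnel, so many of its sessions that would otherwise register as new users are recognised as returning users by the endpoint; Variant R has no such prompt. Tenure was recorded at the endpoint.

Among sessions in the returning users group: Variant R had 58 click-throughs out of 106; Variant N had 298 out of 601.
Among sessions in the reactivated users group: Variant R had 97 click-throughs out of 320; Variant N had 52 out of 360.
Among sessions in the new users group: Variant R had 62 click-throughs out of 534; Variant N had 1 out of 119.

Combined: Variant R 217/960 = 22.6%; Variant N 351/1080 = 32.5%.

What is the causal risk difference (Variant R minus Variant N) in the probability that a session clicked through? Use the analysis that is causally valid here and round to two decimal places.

-0.10

Variant R is higher inside every user tenure stratum but Variant N is higher in aggregate. Whether to stratify depends on how user tenure relates to the variant.
Stratifying would compare variants among sessions the variants themselves sorted into user tenure groups — a form of selection on an intermediate. The unconditioned pooled rates give the total causal effect.
The causal difference is the pooled difference: 0.226 − 0.325 = -0.099.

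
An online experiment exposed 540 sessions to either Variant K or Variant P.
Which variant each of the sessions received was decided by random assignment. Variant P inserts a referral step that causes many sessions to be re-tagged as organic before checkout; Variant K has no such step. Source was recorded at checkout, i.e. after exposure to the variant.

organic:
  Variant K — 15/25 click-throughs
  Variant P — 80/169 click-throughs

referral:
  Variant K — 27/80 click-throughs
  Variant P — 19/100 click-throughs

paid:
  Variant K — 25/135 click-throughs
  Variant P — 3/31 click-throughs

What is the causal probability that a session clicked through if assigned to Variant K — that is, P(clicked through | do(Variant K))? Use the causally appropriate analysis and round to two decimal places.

Variant K is higher inside every traffic source stratum but Variant P is higher in aggregate. Whether to stratify depends on how traffic source relates to the variant.
Traffic source lies on the pathway variant → traffic source → outcome, so adjusting for it blocks the indirect effect. For the total causal effect of variant, use the unadjusted pooled rates.
So P(outcome | do(Variant K)) is just the pooled rate for Variant K: 67/240 = 0.279.

0.28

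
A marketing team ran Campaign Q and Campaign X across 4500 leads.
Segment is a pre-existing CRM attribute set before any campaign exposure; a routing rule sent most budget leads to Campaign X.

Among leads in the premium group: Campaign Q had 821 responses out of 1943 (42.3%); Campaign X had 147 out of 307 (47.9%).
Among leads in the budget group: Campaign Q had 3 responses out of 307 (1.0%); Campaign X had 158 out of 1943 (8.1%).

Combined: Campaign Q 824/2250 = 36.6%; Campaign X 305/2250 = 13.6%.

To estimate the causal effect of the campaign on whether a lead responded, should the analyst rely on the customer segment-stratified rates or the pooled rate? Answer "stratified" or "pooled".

stratified

The customer segment-specific comparison favours Campaign X throughout, but the pooled figures favour Campaign Q. The question is whether to condition on customer segment.
Customer segment satisfies the back-door criterion: it is not a descendant of the campaign, and it blocks the spurious path from campaign to outcome. Adjusting for it (i.e., using the within-customer segment rates) gives the causal effect.
Within each level — premium: 42.3% vs 47.9%; budget: 1.0% vs 8.1% — Campaign X is higher every time.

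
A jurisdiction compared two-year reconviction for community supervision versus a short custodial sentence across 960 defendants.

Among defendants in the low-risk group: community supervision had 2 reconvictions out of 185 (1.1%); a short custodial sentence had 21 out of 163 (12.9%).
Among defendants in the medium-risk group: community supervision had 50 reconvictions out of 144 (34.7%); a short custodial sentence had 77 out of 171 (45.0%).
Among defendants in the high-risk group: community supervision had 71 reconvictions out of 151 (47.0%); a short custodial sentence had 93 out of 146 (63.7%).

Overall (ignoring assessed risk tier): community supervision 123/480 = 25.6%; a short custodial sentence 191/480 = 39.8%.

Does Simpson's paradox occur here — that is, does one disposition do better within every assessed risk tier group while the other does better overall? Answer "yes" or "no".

Within each assessed risk tier level (low-risk 1.1% vs 12.9%; medium-risk 34.7% vs 45.0%; high-risk 47.0% vs 63.7%), community supervision has the lower rate every time. Pooled: 25.6% vs 39.8% — community supervision has the lower rate overall. They agree.

no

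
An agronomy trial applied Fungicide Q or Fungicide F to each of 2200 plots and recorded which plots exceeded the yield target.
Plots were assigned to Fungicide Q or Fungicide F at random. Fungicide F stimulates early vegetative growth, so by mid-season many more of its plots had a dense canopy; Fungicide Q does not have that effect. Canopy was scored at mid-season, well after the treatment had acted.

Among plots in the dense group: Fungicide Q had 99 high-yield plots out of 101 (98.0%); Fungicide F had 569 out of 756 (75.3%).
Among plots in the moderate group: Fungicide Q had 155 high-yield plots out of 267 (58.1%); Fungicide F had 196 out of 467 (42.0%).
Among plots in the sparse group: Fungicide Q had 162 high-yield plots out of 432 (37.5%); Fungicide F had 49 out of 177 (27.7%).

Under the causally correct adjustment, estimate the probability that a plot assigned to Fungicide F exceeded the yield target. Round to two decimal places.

Mid-season canopy lies on the pathway fungicide → mid-season canopy → outcome, so adjusting for it blocks the indirect effect. For the total causal effect of fungicide, use the unadjusted pooled rates.
So P(outcome | do(Fungicide F)) is just the pooled rate for Fungicide F: 814/1400 = 0.581.

0.58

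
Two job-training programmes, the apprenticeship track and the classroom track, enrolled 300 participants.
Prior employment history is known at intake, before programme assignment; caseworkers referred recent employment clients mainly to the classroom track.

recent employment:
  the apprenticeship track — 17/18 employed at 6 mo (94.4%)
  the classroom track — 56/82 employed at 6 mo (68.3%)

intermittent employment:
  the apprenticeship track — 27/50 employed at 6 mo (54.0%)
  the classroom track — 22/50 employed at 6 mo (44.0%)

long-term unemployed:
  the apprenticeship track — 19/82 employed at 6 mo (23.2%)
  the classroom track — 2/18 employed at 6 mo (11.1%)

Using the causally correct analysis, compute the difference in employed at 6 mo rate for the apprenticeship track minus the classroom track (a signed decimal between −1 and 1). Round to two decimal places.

Since prior employment history is a pre-existing factor (not a product of the programme) and it affects the outcome on its own, it is a confounder. The stratified rates, not the pooled rate, identify the causal effect.
Adjusting over the population distribution of prior employment history: 0.333·(0.944−0.683) + 0.333·(0.540−0.440) + 0.333·(0.232−0.111) = +0.161.

+0.16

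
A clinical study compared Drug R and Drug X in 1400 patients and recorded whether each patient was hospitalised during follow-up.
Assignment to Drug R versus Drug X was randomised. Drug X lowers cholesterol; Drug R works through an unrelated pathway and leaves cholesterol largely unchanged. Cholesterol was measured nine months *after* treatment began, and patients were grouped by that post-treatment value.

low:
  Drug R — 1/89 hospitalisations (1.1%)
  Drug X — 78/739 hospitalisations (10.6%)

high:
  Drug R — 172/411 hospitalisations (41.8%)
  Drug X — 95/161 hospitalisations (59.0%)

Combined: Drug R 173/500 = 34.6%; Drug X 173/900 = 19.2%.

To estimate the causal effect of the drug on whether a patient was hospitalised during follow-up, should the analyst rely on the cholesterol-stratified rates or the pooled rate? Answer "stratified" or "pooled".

Cholesterol lies on the pathway drug → cholesterol → outcome, so adjusting for it blocks the indirect effect. For the total causal effect of drug, use the unadjusted pooled rates.
Pooled: Drug R 34.6% vs Drug X 19.2%; Drug X is lower overall.

pooled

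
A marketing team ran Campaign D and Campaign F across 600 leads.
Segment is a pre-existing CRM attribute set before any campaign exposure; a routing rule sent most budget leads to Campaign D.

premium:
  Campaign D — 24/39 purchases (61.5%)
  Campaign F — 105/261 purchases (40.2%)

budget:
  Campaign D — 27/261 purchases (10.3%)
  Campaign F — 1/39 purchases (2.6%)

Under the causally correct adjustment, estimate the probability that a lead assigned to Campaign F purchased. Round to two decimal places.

Customer segment is set before the campaign has any effect — it is not caused by the campaign — and it independently drives the outcome. That makes it a confounder, so the causal comparison is within customer segment levels.
Standardising Campaign F to the population customer segment mix: 0.500·105/261 + 0.500·1/39 = 0.214.

0.21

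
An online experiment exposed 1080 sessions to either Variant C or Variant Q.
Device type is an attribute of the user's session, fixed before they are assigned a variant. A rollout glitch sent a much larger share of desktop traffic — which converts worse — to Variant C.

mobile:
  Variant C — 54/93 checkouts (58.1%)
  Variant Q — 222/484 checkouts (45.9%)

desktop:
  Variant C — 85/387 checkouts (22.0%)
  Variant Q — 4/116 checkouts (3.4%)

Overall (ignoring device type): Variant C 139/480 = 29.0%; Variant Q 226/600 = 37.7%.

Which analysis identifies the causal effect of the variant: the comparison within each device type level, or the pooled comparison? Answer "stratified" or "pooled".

stratified

Variant C is higher inside every device type stratum but Variant Q is higher in aggregate. Whether to stratify depends on how device type relates to the variant.
The imbalance in device type arose from how sessions were allocated, not from anything the variant did; and device type independently affects the outcome. The pooled gap is confounded — condition on device type.
Within each level — mobile: 58.1% vs 45.9%; desktop: 22.0% vs 3.4% — Variant C is higher every time.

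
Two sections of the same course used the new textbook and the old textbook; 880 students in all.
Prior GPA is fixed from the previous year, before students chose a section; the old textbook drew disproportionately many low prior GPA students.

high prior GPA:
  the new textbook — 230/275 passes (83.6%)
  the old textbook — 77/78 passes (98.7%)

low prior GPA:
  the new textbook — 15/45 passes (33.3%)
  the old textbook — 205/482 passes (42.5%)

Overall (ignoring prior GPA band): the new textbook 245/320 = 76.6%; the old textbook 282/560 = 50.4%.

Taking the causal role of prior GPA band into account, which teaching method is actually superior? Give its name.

the old textbook

Nothing the teaching method does changes prior GPA band; the imbalance is an allocation artefact. With prior GPA band also predicting the outcome, the pooled figure is confounded, and the within-stratum comparison is the causal one.
Within each level — high prior GPA: 83.6% vs 98.7%; low prior GPA: 33.3% vs 42.5% — the old textbook is higher every time.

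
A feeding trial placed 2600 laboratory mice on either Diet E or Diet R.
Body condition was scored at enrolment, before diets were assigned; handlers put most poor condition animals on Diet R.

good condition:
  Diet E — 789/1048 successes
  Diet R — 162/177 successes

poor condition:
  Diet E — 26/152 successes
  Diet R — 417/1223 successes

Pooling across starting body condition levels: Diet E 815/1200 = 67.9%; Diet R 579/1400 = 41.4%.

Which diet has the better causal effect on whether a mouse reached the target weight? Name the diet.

Diet R is higher inside every starting body condition stratum but Diet E is higher in aggregate. Whether to stratify depends on how starting body condition relates to the diet.
Since starting body condition is a pre-existing factor (not a product of the diet) and it affects the outcome on its own, it is a confounder. The stratified rates, not the pooled rate, identify the causal effect.
Within each level — good condition: 75.3% vs 91.5%; poor condition: 17.1% vs 34.1% — Diet R is higher every time.

Diet R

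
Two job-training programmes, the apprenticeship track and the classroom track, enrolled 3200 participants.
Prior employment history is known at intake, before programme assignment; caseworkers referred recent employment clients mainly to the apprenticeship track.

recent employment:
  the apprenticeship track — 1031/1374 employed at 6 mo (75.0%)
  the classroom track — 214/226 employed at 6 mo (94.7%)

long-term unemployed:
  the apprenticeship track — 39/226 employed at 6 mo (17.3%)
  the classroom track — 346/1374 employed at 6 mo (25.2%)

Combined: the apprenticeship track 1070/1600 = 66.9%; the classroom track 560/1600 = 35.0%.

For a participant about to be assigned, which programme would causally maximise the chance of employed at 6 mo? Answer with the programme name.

Prior employment history is set before the programme has any effect — it is not caused by the programme — and it independently drives the outcome. That makes it a confounder, so the causal comparison is within prior employment history levels.
Within each level — recent employment: 75.0% vs 94.7%; long-term unemployed: 17.3% vs 25.2% — the classroom track is higher every time.

the classroom track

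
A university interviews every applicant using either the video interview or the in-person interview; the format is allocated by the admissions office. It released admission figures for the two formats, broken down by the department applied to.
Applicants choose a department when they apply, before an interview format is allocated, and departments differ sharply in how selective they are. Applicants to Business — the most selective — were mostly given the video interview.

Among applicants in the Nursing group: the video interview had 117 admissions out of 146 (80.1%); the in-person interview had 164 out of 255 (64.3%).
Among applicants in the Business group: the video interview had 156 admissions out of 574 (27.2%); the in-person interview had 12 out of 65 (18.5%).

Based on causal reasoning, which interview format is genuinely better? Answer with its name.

Within every department level the video interview has the higher rate, yet pooled the in-person interview does — Simpson's reversal.
Department differs across interview formats for reasons unrelated to any effect of the interview format itself, and it separately predicts the outcome — a classic confounder. We must compare within department levels.
Within each level — Nursing: 80.1% vs 64.3%; Business: 27.2% vs 18.5% — the video interview is higher every time.

the video interview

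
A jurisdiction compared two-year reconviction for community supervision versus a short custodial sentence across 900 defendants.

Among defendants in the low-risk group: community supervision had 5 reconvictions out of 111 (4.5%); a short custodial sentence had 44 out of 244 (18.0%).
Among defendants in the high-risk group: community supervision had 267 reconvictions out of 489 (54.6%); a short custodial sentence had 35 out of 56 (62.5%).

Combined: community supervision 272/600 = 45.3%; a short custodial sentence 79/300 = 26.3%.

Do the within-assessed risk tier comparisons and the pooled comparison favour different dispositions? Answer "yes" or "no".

yes

Within each assessed risk tier level (low-risk 4.5% vs 18.0%; high-risk 54.6% vs 62.5%), community supervision has the lower rate every time. Pooled: 45.3% vs 26.3% — a short custodial sentence has the lower rate overall. The two comparisons disagree.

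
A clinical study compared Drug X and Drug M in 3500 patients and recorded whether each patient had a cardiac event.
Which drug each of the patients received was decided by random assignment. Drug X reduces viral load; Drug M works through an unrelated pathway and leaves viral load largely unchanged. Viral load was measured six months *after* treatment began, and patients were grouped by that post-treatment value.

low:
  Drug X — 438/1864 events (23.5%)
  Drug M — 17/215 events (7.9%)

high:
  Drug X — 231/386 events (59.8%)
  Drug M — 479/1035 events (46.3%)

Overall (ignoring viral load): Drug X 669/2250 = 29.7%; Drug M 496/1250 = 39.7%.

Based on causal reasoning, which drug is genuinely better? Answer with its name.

Stratifying would compare drugs among patients the drugs themselves sorted into viral load groups — a form of selection on an intermediate. The unconditioned pooled rates give the total causal effect.
Pooled: Drug X 29.7% vs Drug M 39.7%; Drug X is lower overall.

Drug X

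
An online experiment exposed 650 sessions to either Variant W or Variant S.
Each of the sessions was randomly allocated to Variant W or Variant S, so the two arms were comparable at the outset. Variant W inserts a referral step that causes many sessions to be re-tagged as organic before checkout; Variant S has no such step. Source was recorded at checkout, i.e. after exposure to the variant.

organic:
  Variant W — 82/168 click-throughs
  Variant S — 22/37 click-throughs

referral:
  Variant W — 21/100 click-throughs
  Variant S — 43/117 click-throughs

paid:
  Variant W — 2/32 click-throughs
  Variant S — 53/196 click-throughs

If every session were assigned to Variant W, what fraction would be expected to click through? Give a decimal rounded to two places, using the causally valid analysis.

Within every traffic source level Variant S has the higher rate, yet pooled Variant W does — Simpson's reversal.
The distribution of traffic source is itself part of what the variant does — it is an intermediate outcome. Holding it fixed would remove that part of the effect; the total effect is the pooled difference.
So P(outcome | do(Variant W)) is just the pooled rate for Variant W: 105/300 = 0.350.

0.35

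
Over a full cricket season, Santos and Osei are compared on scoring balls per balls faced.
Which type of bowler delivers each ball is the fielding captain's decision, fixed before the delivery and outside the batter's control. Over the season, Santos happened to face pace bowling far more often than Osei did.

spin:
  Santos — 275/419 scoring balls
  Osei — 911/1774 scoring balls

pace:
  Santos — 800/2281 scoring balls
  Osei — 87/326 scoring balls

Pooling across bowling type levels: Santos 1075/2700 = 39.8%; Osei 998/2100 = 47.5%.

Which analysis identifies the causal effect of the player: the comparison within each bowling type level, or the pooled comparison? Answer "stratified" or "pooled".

The stratified and pooled comparisons disagree (Santos wins within each bowling type; Osei wins overall), so the answer turns on the causal role of bowling type.
Since bowling type is a pre-existing factor (not a product of the player) and it affects the outcome on its own, it is a confounder. The stratified rates, not the pooled rate, identify the causal effect.
Within each level — spin: 65.6% vs 51.4%; pace: 35.1% vs 26.7% — Santos is higher every time.

stratified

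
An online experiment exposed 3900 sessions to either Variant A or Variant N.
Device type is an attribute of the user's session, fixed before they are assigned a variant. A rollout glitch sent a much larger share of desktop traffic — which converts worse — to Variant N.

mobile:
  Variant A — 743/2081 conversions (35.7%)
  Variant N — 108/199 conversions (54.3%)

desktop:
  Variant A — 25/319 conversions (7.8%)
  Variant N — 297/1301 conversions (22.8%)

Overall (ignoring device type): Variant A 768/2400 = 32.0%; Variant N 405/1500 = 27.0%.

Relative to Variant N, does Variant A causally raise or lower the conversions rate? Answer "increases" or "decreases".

Device type is set before the variant has any effect — it is not caused by the variant — and it independently drives the outcome. That makes it a confounder, so the causal comparison is within device type levels.
Within each level — mobile: 35.7% vs 54.3%; desktop: 7.8% vs 22.8% — Variant N is higher every time.

decreases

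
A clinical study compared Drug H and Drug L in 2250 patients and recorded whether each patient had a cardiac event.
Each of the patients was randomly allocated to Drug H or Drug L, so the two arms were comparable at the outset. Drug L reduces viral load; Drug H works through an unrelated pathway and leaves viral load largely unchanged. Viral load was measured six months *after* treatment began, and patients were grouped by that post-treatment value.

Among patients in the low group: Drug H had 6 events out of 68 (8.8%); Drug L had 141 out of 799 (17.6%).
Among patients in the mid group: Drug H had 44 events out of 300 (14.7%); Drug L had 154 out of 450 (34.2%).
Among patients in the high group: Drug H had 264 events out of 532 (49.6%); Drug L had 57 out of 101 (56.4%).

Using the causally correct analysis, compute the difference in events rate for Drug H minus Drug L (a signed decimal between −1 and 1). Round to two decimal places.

+0.09

The distribution of viral load is itself part of what the drug does — it is an intermediate outcome. Holding it fixed would remove that part of the effect; the total effect is the pooled difference.
The causal difference is the pooled difference: 0.349 − 0.261 = +0.088.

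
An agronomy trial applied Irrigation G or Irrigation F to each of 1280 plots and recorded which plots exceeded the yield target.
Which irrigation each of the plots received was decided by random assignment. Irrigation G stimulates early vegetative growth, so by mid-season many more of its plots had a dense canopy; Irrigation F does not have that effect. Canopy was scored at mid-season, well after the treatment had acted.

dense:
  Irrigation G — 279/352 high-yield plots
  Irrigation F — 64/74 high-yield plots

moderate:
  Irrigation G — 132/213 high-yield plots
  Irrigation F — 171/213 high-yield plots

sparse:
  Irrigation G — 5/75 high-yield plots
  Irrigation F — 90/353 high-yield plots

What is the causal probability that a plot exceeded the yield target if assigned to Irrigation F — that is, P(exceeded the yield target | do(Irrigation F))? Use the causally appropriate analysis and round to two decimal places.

Mid-season canopy is downstream of the irrigation. One should not condition on a consequence of treatment, so the overall rates are the right comparison.
So P(outcome | do(Irrigation F)) is just the pooled rate for Irrigation F: 325/640 = 0.508.

0.51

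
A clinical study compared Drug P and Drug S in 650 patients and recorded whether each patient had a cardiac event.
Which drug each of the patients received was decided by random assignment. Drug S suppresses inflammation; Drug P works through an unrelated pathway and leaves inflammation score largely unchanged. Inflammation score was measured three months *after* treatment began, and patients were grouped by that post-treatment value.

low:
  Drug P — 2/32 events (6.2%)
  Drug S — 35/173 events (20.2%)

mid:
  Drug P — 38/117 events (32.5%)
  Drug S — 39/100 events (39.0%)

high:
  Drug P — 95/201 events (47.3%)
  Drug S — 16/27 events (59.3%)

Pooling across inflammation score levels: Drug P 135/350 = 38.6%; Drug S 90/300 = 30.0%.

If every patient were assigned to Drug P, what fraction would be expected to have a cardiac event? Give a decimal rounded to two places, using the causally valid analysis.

Inflammation score lies on the pathway drug → inflammation score → outcome, so adjusting for it blocks the indirect effect. For the total causal effect of drug, use the unadjusted pooled rates.
So P(outcome | do(Drug P)) is just the pooled rate for Drug P: 135/350 = 0.386.

0.39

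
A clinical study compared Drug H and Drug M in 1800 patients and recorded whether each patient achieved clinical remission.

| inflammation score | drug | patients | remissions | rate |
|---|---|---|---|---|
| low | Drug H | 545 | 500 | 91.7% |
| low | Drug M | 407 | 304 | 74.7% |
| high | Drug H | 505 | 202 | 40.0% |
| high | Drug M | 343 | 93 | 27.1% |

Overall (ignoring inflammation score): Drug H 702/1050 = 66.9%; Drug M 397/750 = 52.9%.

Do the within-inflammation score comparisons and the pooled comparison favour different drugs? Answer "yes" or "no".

no

Within each inflammation score level (low 91.7% vs 74.7%; high 40.0% vs 27.1%), Drug H has the higher rate every time. Pooled: 66.9% vs 52.9% — Drug H has the higher rate overall. They agree.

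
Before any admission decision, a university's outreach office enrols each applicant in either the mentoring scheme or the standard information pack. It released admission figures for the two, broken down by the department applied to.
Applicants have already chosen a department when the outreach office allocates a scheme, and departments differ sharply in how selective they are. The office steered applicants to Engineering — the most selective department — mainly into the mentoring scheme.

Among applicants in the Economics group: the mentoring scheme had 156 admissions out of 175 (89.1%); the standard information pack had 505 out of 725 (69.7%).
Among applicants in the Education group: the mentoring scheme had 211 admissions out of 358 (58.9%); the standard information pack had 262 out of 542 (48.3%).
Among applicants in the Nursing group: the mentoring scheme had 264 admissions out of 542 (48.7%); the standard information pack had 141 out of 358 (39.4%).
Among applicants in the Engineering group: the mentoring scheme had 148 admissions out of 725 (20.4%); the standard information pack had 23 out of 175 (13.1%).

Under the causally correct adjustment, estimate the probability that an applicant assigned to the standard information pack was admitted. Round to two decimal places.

0.43

Within every department level the mentoring scheme has the higher rate, yet pooled the standard information pack does — Simpson's reversal.
Here department is a common cause — it drives both which outreach scheme a case falls under and the outcome. The crude comparison mixes populations; the stratum-specific rates are the causally relevant ones.
Standardising the standard information pack to the population department mix: 0.250·505/725 + 0.250·262/542 + 0.250·141/358 + 0.250·23/175 = 0.426.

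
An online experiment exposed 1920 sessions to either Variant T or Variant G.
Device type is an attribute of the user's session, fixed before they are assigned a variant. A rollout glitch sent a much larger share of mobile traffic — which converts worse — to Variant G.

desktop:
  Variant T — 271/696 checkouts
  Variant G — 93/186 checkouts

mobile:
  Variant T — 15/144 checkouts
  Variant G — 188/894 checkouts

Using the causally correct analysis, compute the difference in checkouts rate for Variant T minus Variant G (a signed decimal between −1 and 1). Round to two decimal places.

Device type differs across variants for reasons unrelated to any effect of the variant itself, and it separately predicts the outcome — a classic confounder. We must compare within device type levels.
Adjusting over the population distribution of device type: 0.459·(0.389−0.500) + 0.541·(0.104−0.210) = -0.108.

-0.11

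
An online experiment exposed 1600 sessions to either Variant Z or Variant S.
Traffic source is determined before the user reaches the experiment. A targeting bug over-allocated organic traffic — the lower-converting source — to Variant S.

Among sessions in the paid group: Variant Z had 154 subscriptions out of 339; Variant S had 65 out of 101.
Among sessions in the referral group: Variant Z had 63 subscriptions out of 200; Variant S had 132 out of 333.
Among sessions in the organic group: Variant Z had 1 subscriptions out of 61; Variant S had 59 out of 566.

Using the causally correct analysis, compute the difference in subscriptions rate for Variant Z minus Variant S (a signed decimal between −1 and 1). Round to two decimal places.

The stratified and pooled comparisons disagree (Variant S wins within each traffic source; Variant Z wins overall), so the answer turns on the causal role of traffic source.
Since traffic source is a pre-existing factor (not a product of the variant) and it affects the outcome on its own, it is a confounder. The stratified rates, not the pooled rate, identify the causal effect.
Adjusting over the population distribution of traffic source: 0.275·(0.454−0.644) + 0.333·(0.315−0.396) + 0.392·(0.016−0.104) = -0.114.

-0.11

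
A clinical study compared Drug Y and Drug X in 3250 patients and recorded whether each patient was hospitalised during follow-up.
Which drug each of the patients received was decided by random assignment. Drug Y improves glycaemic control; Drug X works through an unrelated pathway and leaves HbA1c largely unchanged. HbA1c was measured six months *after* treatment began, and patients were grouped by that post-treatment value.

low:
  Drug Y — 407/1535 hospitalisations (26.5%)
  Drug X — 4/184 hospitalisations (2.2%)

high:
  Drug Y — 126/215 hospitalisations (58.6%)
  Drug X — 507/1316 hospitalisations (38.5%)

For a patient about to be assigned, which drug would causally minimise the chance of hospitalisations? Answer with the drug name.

Drug X is lower inside every HbA1c stratum but Drug Y is lower in aggregate. Whether to stratify depends on how HbA1c relates to the drug.
HbA1c is recorded after the drug and is itself shifted by it — it sits on the causal path from drug to outcome. Conditioning on a mediator would strip out part of the effect we want; the pooled comparison gives the total causal effect.
Pooled: Drug Y 30.5% vs Drug X 34.1%; Drug Y is lower overall.

Drug Y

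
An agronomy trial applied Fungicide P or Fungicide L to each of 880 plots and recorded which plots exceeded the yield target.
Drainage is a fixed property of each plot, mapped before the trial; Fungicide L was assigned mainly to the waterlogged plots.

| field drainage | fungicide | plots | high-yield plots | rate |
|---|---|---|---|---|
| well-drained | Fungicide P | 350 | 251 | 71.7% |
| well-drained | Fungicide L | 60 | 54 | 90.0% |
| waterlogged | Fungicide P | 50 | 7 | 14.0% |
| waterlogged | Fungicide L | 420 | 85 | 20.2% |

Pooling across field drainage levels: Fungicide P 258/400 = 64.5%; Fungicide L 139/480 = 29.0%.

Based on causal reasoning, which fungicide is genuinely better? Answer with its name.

Nothing the fungicide does changes field drainage; the imbalance is an allocation artefact. With field drainage also predicting the outcome, the pooled figure is confounded, and the within-stratum comparison is the causal one.
Within each level — well-drained: 71.7% vs 90.0%; waterlogged: 14.0% vs 20.2% — Fungicide L is higher every time.

Fungicide L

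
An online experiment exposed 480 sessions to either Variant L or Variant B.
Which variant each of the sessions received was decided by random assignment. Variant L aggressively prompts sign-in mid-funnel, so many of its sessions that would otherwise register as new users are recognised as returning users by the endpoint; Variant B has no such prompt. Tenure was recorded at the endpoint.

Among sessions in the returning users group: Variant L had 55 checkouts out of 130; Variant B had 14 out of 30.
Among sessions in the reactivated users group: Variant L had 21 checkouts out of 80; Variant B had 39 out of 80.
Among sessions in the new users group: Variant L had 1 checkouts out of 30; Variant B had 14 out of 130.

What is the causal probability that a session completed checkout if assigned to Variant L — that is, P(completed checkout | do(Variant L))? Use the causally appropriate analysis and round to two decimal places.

Within every user tenure level Variant B has the higher rate, yet pooled Variant L does — Simpson's reversal.
The distribution of user tenure is itself part of what the variant does — it is an intermediate outcome. Holding it fixed would remove that part of the effect; the total effect is the pooled difference.
So P(outcome | do(Variant L)) is just the pooled rate for Variant L: 77/240 = 0.321.

0.32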